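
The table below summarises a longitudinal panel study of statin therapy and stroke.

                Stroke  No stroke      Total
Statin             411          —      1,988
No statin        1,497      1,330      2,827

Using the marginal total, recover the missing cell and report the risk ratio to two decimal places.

0.39

The missing cell is in the exposed row: 1988 − 411 = 1577.
So a = 411, b = 1577, c = 1497, d = 1330.
RR = [a/(a+b)] / [c/(c+d)] = (411/1988) / (1497/2827) = 0.20674/0.52954 = 0.39042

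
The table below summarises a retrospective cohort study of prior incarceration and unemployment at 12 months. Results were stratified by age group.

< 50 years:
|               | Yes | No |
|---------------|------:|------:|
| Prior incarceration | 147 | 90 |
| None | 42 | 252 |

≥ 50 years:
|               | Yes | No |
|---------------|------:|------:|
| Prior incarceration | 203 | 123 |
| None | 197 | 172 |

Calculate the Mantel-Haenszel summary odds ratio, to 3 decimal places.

OR_MH = Σ(aᵢdᵢ/nᵢ) / Σ(bᵢcᵢ/nᵢ), where nᵢ is the stratum total.
Stratum 1 (< 50 years): n = 531; a·d/n = 147·252/531 = 69.7627; b·c/n = 90·42/531 = 7.1186
Stratum 2 (≥ 50 years): n = 695; a·d/n = 203·172/695 = 50.2388; b·c/n = 123·197/695 = 34.8647
OR_MH = (69.7627 + 50.2388) / (7.1186 + 34.8647) = 120.0016 / 41.9834 = 2.85831

2.858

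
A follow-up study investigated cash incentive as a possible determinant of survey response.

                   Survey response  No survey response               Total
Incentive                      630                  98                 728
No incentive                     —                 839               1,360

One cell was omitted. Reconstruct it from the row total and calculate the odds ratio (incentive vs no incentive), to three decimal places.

10.352

The missing cell is in the unexposed row: 1360 − 839 = 521.
So a = 630, b = 98, c = 521, d = 839.
OR = (a·d)/(b·c) = (630 × 839) / (98 × 521) = 528570 / 51058 = 10.35234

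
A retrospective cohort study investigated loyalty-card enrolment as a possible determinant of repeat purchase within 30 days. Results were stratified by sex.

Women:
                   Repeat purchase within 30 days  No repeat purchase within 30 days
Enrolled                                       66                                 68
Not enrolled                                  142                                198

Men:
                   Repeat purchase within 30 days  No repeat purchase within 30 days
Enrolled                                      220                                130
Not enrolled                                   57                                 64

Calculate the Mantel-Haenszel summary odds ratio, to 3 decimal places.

1.592

OR_MH = Σ(aᵢdᵢ/nᵢ) / Σ(bᵢcᵢ/nᵢ), where nᵢ is the stratum total.
Stratum 1 (Women): n = 474; a·d/n = 66·198/474 = 27.5696; b·c/n = 68·142/474 = 20.3713
Stratum 2 (Men): n = 471; a·d/n = 220·64/471 = 29.8938; b·c/n = 130·57/471 = 15.7325
OR_MH = (27.5696 + 29.8938) / (20.3713 + 15.7325) = 57.4635 / 36.1038 = 1.59162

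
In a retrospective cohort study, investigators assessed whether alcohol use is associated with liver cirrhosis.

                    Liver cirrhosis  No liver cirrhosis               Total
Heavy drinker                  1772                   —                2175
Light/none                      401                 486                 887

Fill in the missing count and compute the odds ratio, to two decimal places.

The missing cell is in the exposed row: 2175 − 1772 = 403.
So a = 1772, b = 403, c = 401, d = 486.
OR = (a·d)/(b·c) = (1772 × 486) / (403 × 401) = 861192 / 161603 = 5.32906

5.33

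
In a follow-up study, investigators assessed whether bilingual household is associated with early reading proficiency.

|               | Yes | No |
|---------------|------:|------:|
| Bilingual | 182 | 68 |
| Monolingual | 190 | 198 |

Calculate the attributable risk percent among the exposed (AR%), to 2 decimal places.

Cells: a = 182, b = 68, c = 190, d = 198.
Risk in exposed = 182/250 = 0.72800; risk in unexposed = 190/388 = 0.48969.
RR = 0.72800/0.48969 = 1.48665
AR% = (RR − 1)/RR × 100 = (1.48665 − 1)/1.48665 × 100 = 32.7348%

32.73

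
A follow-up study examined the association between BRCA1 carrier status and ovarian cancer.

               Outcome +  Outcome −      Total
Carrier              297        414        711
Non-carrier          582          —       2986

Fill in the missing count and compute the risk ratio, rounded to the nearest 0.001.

The missing cell is in the unexposed row: 2986 − 582 = 2404.
So a = 297, b = 414, c = 582, d = 2404.
RR = [a/(a+b)] / [c/(c+d)] = (297/711) / (582/2986) = 0.41772/0.19491 = 2.14316

2.143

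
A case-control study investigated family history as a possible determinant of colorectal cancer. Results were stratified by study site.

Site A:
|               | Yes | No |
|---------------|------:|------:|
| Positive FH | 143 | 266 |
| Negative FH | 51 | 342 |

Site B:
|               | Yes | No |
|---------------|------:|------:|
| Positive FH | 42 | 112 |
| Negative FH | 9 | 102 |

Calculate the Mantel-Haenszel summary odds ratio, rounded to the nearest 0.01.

OR_MH = Σ(aᵢdᵢ/nᵢ) / Σ(bᵢcᵢ/nᵢ), where nᵢ is the stratum total.
Stratum 1 (Site A): n = 802; a·d/n = 143·342/802 = 60.9800; b·c/n = 266·51/802 = 16.9152
Stratum 2 (Site B): n = 265; a·d/n = 42·102/265 = 16.1660; b·c/n = 112·9/265 = 3.8038
OR_MH = (60.9800 + 16.1660) / (16.9152 + 3.8038) = 77.1461 / 20.7190 = 3.72345

3.72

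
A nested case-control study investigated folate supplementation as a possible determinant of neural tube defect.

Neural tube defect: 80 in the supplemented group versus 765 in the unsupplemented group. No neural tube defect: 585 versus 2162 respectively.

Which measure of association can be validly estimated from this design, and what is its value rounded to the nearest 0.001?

0.386

From the description: a = 80, b = 585, c = 765, d = 2162.
This is a nested case-control study: participants were sampled on outcome status, so risks in the source population cannot be estimated directly — relative risk is not valid here. The odds ratio is the appropriate measure.
OR = (a·d)/(b·c) = (80 × 2162) / (585 × 765) = 172960 / 447525 = 0.38648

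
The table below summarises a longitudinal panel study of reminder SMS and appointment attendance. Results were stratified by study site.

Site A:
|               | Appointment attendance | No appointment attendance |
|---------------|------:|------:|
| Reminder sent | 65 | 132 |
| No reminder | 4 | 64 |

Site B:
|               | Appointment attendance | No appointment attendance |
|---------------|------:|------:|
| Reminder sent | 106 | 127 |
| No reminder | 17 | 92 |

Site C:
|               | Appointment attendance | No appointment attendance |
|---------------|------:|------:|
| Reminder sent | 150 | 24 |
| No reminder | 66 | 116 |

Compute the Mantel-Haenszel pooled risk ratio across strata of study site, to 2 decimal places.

2.72

RR_MH = Σ(aᵢ·n₀ᵢ/nᵢ) / Σ(cᵢ·n₁ᵢ/nᵢ), with n₁ᵢ = aᵢ+bᵢ (exposed), n₀ᵢ = cᵢ+dᵢ (unexposed), nᵢ = n₁ᵢ+n₀ᵢ.
Stratum 1 (Site A): n₁ = 197, n₀ = 68, n = 265; a·n₀/n = 65·68/265 = 16.6792; c·n₁/n = 4·197/265 = 2.9736
Stratum 2 (Site B): n₁ = 233, n₀ = 109, n = 342; a·n₀/n = 106·109/342 = 33.7836; c·n₁/n = 17·233/342 = 11.5819
Stratum 3 (Site C): n₁ = 174, n₀ = 182, n = 356; a·n₀/n = 150·182/356 = 76.6854; c·n₁/n = 66·174/356 = 32.2584
RR_MH = (16.6792 + 33.7836 + 76.6854) / (2.9736 + 11.5819 + 32.2584) = 127.1483 / 46.8139 = 2.71604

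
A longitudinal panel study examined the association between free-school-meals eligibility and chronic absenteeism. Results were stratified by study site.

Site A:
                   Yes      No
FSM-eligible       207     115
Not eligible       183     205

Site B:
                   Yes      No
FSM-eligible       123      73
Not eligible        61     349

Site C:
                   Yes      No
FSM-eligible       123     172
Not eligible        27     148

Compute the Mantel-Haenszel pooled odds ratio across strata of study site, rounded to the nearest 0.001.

OR_MH = Σ(aᵢdᵢ/nᵢ) / Σ(bᵢcᵢ/nᵢ), where nᵢ is the stratum total.
Stratum 1 (Site A): n = 710; a·d/n = 207·205/710 = 59.7676; b·c/n = 115·183/710 = 29.6408
Stratum 2 (Site B): n = 606; a·d/n = 123·349/606 = 70.8366; b·c/n = 73·61/606 = 7.3482
Stratum 3 (Site C): n = 470; a·d/n = 123·148/470 = 38.7319; b·c/n = 172·27/470 = 9.8809
OR_MH = (59.7676 + 70.8366 + 38.7319) / (29.6408 + 7.3482 + 9.8809) = 169.3362 / 46.8699 = 3.61290

3.613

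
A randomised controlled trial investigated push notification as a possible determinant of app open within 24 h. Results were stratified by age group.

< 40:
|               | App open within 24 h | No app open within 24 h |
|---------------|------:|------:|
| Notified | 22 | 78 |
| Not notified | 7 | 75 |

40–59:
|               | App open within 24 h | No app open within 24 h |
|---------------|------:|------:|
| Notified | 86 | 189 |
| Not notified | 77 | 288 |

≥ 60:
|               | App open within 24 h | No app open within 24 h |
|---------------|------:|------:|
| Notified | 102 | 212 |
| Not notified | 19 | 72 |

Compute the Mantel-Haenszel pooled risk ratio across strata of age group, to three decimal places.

1.585

RR_MH = Σ(aᵢ·n₀ᵢ/nᵢ) / Σ(cᵢ·n₁ᵢ/nᵢ), with n₁ᵢ = aᵢ+bᵢ (exposed), n₀ᵢ = cᵢ+dᵢ (unexposed), nᵢ = n₁ᵢ+n₀ᵢ.
Stratum 1 (< 40): n₁ = 100, n₀ = 82, n = 182; a·n₀/n = 22·82/182 = 9.9121; c·n₁/n = 7·100/182 = 3.8462
Stratum 2 (40–59): n₁ = 275, n₀ = 365, n = 640; a·n₀/n = 86·365/640 = 49.0469; c·n₁/n = 77·275/640 = 33.0859
Stratum 3 (≥ 60): n₁ = 314, n₀ = 91, n = 405; a·n₀/n = 102·91/405 = 22.9185; c·n₁/n = 19·314/405 = 14.7309
RR_MH = (9.9121 + 49.0469 + 22.9185) / (3.8462 + 33.0859 + 14.7309) = 81.8775 / 51.6630 = 1.58484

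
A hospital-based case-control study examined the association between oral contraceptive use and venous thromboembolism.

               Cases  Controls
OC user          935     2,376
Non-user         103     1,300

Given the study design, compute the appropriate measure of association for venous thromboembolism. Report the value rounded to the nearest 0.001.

4.967

Cells: a = 935, b = 2376, c = 103, d = 1300.
This is a hospital-based case-control study: participants were sampled on outcome status, so risks in the source population cannot be estimated directly — relative risk is not valid here. The odds ratio is the appropriate measure.
OR = (a·d)/(b·c) = (935 × 1300) / (2376 × 103) = 1215500 / 244728 = 4.96674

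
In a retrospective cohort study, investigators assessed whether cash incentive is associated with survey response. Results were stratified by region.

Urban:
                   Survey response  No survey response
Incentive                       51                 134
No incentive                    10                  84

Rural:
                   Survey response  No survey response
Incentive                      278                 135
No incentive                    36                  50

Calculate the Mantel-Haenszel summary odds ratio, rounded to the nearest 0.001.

2.971

OR_MH = Σ(aᵢdᵢ/nᵢ) / Σ(bᵢcᵢ/nᵢ), where nᵢ is the stratum total.
Stratum 1 (Urban): n = 279; a·d/n = 51·84/279 = 15.3548; b·c/n = 134·10/279 = 4.8029
Stratum 2 (Rural): n = 499; a·d/n = 278·50/499 = 27.8557; b·c/n = 135·36/499 = 9.7395
OR_MH = (15.3548 + 27.8557) / (4.8029 + 9.7395) = 43.2106 / 14.5423 = 2.97136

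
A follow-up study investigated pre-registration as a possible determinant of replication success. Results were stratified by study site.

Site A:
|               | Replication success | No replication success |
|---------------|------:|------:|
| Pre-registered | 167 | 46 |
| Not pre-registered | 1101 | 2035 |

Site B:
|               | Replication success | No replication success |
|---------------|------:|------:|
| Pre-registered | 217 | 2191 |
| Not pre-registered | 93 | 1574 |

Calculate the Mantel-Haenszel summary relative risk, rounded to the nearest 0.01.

RR_MH = Σ(aᵢ·n₀ᵢ/nᵢ) / Σ(cᵢ·n₁ᵢ/nᵢ), with n₁ᵢ = aᵢ+bᵢ (exposed), n₀ᵢ = cᵢ+dᵢ (unexposed), nᵢ = n₁ᵢ+n₀ᵢ.
Stratum 1 (Site A): n₁ = 213, n₀ = 3136, n = 3349; a·n₀/n = 167·3136/3349 = 156.3786; c·n₁/n = 1101·213/3349 = 70.0248
Stratum 2 (Site B): n₁ = 2408, n₀ = 1667, n = 4075; a·n₀/n = 217·1667/4075 = 88.7703; c·n₁/n = 93·2408/4075 = 54.9556
RR_MH = (156.3786 + 88.7703) / (70.0248 + 54.9556) = 245.1489 / 124.9804 = 1.96150

1.96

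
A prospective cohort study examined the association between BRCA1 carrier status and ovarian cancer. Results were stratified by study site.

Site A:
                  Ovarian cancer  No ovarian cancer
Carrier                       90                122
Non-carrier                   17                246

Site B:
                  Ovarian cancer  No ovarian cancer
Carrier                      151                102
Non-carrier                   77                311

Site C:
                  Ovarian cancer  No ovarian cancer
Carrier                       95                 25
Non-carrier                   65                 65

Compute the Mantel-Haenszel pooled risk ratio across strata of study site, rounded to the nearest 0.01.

RR_MH = Σ(aᵢ·n₀ᵢ/nᵢ) / Σ(cᵢ·n₁ᵢ/nᵢ), with n₁ᵢ = aᵢ+bᵢ (exposed), n₀ᵢ = cᵢ+dᵢ (unexposed), nᵢ = n₁ᵢ+n₀ᵢ.
Stratum 1 (Site A): n₁ = 212, n₀ = 263, n = 475; a·n₀/n = 90·263/475 = 49.8316; c·n₁/n = 17·212/475 = 7.5874
Stratum 2 (Site B): n₁ = 253, n₀ = 388, n = 641; a·n₀/n = 151·388/641 = 91.4009; c·n₁/n = 77·253/641 = 30.3916
Stratum 3 (Site C): n₁ = 120, n₀ = 130, n = 250; a·n₀/n = 95·130/250 = 49.4000; c·n₁/n = 65·120/250 = 31.2000
RR_MH = (49.8316 + 91.4009 + 49.4000) / (7.5874 + 30.3916 + 31.2000) = 190.6325 / 69.1789 = 2.75564

2.76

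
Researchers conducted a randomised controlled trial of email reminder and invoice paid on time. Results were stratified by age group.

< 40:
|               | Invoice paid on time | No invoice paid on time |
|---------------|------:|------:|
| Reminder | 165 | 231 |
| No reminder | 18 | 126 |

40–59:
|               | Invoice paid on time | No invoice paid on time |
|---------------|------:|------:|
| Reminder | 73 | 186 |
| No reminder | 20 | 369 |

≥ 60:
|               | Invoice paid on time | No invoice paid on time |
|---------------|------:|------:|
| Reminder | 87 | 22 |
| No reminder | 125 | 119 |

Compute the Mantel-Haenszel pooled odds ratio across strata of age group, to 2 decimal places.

5.15

OR_MH = Σ(aᵢdᵢ/nᵢ) / Σ(bᵢcᵢ/nᵢ), where nᵢ is the stratum total.
Stratum 1 (< 40): n = 540; a·d/n = 165·126/540 = 38.5000; b·c/n = 231·18/540 = 7.7000
Stratum 2 (40–59): n = 648; a·d/n = 73·369/648 = 41.5694; b·c/n = 186·20/648 = 5.7407
Stratum 3 (≥ 60): n = 353; a·d/n = 87·119/353 = 29.3286; b·c/n = 22·125/353 = 7.7904
OR_MH = (38.5000 + 41.5694 + 29.3286) / (7.7000 + 5.7407 + 7.7904) = 109.3981 / 21.2311 = 5.15272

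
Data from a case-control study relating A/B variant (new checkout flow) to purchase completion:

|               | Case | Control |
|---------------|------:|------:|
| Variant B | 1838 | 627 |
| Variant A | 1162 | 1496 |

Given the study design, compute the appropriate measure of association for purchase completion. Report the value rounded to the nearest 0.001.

3.774

Cells: a = 1838, b = 627, c = 1162, d = 1496.
This is a case-control study: participants were sampled on outcome status, so risks in the source population cannot be estimated directly — relative risk is not valid here. The odds ratio is the appropriate measure.
OR = (a·d)/(b·c) = (1838 × 1496) / (627 × 1162) = 2749648 / 728574 = 3.77401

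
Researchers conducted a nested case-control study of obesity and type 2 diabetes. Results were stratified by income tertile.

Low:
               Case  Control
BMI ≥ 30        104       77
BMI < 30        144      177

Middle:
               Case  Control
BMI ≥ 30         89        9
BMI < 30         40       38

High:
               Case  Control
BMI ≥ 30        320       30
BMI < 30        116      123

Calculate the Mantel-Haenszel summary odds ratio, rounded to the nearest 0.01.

4.08

OR_MH = Σ(aᵢdᵢ/nᵢ) / Σ(bᵢcᵢ/nᵢ), where nᵢ is the stratum total.
Stratum 1 (Low): n = 502; a·d/n = 104·177/502 = 36.6693; b·c/n = 77·144/502 = 22.0876
Stratum 2 (Middle): n = 176; a·d/n = 89·38/176 = 19.2159; b·c/n = 9·40/176 = 2.0455
Stratum 3 (High): n = 589; a·d/n = 320·123/589 = 66.8251; b·c/n = 30·116/589 = 5.9083
OR_MH = (36.6693 + 19.2159 + 66.8251) / (22.0876 + 2.0455 + 5.9083) = 122.7104 / 30.0414 = 4.08471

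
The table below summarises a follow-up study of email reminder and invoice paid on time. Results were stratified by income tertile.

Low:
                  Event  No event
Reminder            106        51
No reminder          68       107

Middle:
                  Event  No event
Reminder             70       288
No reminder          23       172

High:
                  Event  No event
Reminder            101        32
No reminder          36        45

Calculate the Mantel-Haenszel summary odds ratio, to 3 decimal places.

OR_MH = Σ(aᵢdᵢ/nᵢ) / Σ(bᵢcᵢ/nᵢ), where nᵢ is the stratum total.
Stratum 1 (Low): n = 332; a·d/n = 106·107/332 = 34.1627; b·c/n = 51·68/332 = 10.4458
Stratum 2 (Middle): n = 553; a·d/n = 70·172/553 = 21.7722; b·c/n = 288·23/553 = 11.9783
Stratum 3 (High): n = 214; a·d/n = 101·45/214 = 21.2383; b·c/n = 32·36/214 = 5.3832
OR_MH = (34.1627 + 21.7722 + 21.2383) / (10.4458 + 11.9783 + 5.3832) = 77.1731 / 27.8073 = 2.77529

2.775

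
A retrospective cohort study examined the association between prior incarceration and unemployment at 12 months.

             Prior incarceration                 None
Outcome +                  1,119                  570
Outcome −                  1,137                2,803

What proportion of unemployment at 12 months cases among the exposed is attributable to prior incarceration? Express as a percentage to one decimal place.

Reading the table with exposure as columns: a = 1119 (Prior incarceration, case), b = 1137 (Prior incarceration, non-case), c = 570 (None, case), d = 2803.
Risk in exposed = 1119/2256 = 0.49601; risk in unexposed = 570/3373 = 0.16899.
RR = 0.49601/0.16899 = 2.93516
AR% = (RR − 1)/RR × 100 = (2.93516 − 1)/2.93516 × 100 = 65.9304%

65.9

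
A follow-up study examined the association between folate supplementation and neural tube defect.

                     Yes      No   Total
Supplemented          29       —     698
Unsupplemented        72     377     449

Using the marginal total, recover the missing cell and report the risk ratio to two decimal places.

The missing cell is in the exposed row: 698 − 29 = 669.
So a = 29, b = 669, c = 72, d = 377.
RR = [a/(a+b)] / [c/(c+d)] = (29/698) / (72/449) = 0.04155/0.16036 = 0.25909

0.26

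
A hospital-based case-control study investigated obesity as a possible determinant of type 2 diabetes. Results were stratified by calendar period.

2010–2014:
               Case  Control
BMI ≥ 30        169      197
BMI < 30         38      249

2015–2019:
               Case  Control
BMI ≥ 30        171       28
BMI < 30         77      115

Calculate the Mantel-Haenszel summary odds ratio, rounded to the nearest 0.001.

6.758

OR_MH = Σ(aᵢdᵢ/nᵢ) / Σ(bᵢcᵢ/nᵢ), where nᵢ is the stratum total.
Stratum 1 (2010–2014): n = 653; a·d/n = 169·249/653 = 64.4426; b·c/n = 197·38/653 = 11.4640
Stratum 2 (2015–2019): n = 391; a·d/n = 171·115/391 = 50.2941; b·c/n = 28·77/391 = 5.5141
OR_MH = (64.4426 + 50.2941) / (11.4640 + 5.5141) = 114.7367 / 16.9781 = 6.75793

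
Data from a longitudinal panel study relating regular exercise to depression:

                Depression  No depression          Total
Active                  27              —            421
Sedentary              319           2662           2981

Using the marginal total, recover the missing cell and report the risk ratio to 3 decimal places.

0.599

The missing cell is in the exposed row: 421 − 27 = 394.
So a = 27, b = 394, c = 319, d = 2662.
RR = [a/(a+b)] / [c/(c+d)] = (27/421) / (319/2981) = 0.06413/0.10701 = 0.59931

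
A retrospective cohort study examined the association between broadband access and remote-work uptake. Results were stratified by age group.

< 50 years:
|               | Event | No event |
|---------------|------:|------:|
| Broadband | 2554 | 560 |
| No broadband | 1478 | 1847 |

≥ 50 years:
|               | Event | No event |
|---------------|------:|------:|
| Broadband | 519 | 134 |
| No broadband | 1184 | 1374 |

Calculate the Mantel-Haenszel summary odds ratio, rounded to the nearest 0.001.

OR_MH = Σ(aᵢdᵢ/nᵢ) / Σ(bᵢcᵢ/nᵢ), where nᵢ is the stratum total.
Stratum 1 (< 50 years): n = 6439; a·d/n = 2554·1847/6439 = 732.6041; b·c/n = 560·1478/6439 = 128.5417
Stratum 2 (≥ 50 years): n = 3211; a·d/n = 519·1374/3211 = 222.0822; b·c/n = 134·1184/3211 = 49.4102
OR_MH = (732.6041 + 222.0822) / (128.5417 + 49.4102) = 954.6863 / 177.9519 = 5.36486

5.365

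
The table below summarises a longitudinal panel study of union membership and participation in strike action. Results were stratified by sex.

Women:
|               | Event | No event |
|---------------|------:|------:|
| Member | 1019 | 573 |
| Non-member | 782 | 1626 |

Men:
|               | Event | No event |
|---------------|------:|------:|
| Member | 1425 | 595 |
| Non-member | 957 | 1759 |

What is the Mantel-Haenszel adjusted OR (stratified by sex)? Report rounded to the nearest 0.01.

OR_MH = Σ(aᵢdᵢ/nᵢ) / Σ(bᵢcᵢ/nᵢ), where nᵢ is the stratum total.
Stratum 1 (Women): n = 4000; a·d/n = 1019·1626/4000 = 414.2235; b·c/n = 573·782/4000 = 112.0215
Stratum 2 (Men): n = 4736; a·d/n = 1425·1759/4736 = 529.2599; b·c/n = 595·957/4736 = 120.2312
OR_MH = (414.2235 + 529.2599) / (112.0215 + 120.2312) = 943.4834 / 232.2527 = 4.06231

4.06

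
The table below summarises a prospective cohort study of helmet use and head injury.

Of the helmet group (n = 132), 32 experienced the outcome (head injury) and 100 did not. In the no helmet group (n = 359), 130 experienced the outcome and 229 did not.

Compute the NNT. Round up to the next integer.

9

Risk in treated group = 32/132 = 0.24242; risk in control = 130/359 = 0.36212.
Absolute risk reduction = 0.36212 − 0.24242 = 0.11969
NNT = 1 / ARR = 1 / 0.11969 = 8.355 → round up → 9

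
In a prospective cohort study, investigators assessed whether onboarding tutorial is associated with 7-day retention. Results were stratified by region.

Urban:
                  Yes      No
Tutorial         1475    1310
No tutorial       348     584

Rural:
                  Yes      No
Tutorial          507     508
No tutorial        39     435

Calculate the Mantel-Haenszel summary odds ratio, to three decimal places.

2.794

OR_MH = Σ(aᵢdᵢ/nᵢ) / Σ(bᵢcᵢ/nᵢ), where nᵢ is the stratum total.
Stratum 1 (Urban): n = 3717; a·d/n = 1475·584/3717 = 231.7460; b·c/n = 1310·348/3717 = 122.6473
Stratum 2 (Rural): n = 1489; a·d/n = 507·435/1489 = 148.1162; b·c/n = 508·39/1489 = 13.3056
OR_MH = (231.7460 + 148.1162) / (122.6473 + 13.3056) = 379.8622 / 135.9529 = 2.79407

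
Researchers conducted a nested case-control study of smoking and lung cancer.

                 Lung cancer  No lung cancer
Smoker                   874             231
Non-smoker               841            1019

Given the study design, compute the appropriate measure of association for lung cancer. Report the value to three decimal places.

4.584

Cells: a = 874, b = 231, c = 841, d = 1019.
This is a nested case-control study: participants were sampled on outcome status, so risks in the source population cannot be estimated directly — relative risk is not valid here. The odds ratio is the appropriate measure.
OR = (a·d)/(b·c) = (874 × 1019) / (231 × 841) = 890606 / 194271 = 4.58435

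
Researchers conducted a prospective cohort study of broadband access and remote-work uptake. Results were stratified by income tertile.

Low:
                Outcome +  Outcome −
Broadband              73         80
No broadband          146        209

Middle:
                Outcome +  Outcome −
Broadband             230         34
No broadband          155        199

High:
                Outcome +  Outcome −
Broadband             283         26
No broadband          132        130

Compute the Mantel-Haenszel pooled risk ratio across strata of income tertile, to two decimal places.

1.72

RR_MH = Σ(aᵢ·n₀ᵢ/nᵢ) / Σ(cᵢ·n₁ᵢ/nᵢ), with n₁ᵢ = aᵢ+bᵢ (exposed), n₀ᵢ = cᵢ+dᵢ (unexposed), nᵢ = n₁ᵢ+n₀ᵢ.
Stratum 1 (Low): n₁ = 153, n₀ = 355, n = 508; a·n₀/n = 73·355/508 = 51.0138; c·n₁/n = 146·153/508 = 43.9724
Stratum 2 (Middle): n₁ = 264, n₀ = 354, n = 618; a·n₀/n = 230·354/618 = 131.7476; c·n₁/n = 155·264/618 = 66.2136
Stratum 3 (High): n₁ = 309, n₀ = 262, n = 571; a·n₀/n = 283·262/571 = 129.8529; c·n₁/n = 132·309/571 = 71.4326
RR_MH = (51.0138 + 131.7476 + 129.8529) / (43.9724 + 66.2136 + 71.4326) = 312.6142 / 181.6186 = 1.72127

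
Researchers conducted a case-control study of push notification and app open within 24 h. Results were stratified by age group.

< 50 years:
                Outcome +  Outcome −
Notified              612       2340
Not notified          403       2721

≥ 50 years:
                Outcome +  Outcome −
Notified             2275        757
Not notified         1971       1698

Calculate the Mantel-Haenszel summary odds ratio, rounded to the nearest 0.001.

OR_MH = Σ(aᵢdᵢ/nᵢ) / Σ(bᵢcᵢ/nᵢ), where nᵢ is the stratum total.
Stratum 1 (< 50 years): n = 6076; a·d/n = 612·2721/6076 = 274.0704; b·c/n = 2340·403/6076 = 155.2041
Stratum 2 (≥ 50 years): n = 6701; a·d/n = 2275·1698/6701 = 576.4737; b·c/n = 757·1971/6701 = 222.6603
OR_MH = (274.0704 + 576.4737) / (155.2041 + 222.6603) = 850.5441 / 377.8644 = 2.25092

2.251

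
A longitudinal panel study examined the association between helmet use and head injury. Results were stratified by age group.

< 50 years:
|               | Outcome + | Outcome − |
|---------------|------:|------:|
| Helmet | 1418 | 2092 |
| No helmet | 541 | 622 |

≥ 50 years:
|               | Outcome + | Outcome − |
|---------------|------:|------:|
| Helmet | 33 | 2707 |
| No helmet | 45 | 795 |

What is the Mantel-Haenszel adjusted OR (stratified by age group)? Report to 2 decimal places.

OR_MH = Σ(aᵢdᵢ/nᵢ) / Σ(bᵢcᵢ/nᵢ), where nᵢ is the stratum total.
Stratum 1 (< 50 years): n = 4673; a·d/n = 1418·622/4673 = 188.7430; b·c/n = 2092·541/4673 = 242.1939
Stratum 2 (≥ 50 years): n = 3580; a·d/n = 33·795/3580 = 7.3282; b·c/n = 2707·45/3580 = 34.0265
OR_MH = (188.7430 + 7.3282) / (242.1939 + 34.0265) = 196.0712 / 276.2204 = 0.70984

0.71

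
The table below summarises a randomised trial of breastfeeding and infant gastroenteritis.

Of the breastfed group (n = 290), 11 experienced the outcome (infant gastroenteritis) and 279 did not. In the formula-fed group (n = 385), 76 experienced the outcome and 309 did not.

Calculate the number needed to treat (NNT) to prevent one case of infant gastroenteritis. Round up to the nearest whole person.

7

Risk in treated group = 11/290 = 0.03793; risk in control = 76/385 = 0.19740.
Absolute risk reduction = 0.19740 − 0.03793 = 0.15947
NNT = 1 / ARR = 1 / 0.15947 = 6.271 → round up → 7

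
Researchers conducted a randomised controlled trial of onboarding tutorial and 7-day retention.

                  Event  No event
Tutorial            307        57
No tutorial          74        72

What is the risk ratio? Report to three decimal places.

Cells: a = 307, b = 57, c = 74, d = 72.
Risk in exposed = 307/364 = 0.84341; risk in unexposed = 74/146 = 0.50685.
RR = 0.84341 / 0.50685 = 1.66402
The risk among the exposed is 1.66 times that among the unexposed.

1.664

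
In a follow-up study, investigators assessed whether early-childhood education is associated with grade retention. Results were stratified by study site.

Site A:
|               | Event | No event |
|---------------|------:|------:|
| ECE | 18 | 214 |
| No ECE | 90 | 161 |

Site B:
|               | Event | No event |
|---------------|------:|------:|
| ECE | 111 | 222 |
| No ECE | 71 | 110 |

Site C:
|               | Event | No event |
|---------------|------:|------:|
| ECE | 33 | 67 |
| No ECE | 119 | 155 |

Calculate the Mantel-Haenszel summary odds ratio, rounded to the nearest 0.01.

OR_MH = Σ(aᵢdᵢ/nᵢ) / Σ(bᵢcᵢ/nᵢ), where nᵢ is the stratum total.
Stratum 1 (Site A): n = 483; a·d/n = 18·161/483 = 6.0000; b·c/n = 214·90/483 = 39.8758
Stratum 2 (Site B): n = 514; a·d/n = 111·110/514 = 23.7549; b·c/n = 222·71/514 = 30.6654
Stratum 3 (Site C): n = 374; a·d/n = 33·155/374 = 13.6765; b·c/n = 67·119/374 = 21.3182
OR_MH = (6.0000 + 23.7549 + 13.6765) / (39.8758 + 30.6654 + 21.3182) = 43.4313 / 91.8593 = 0.47280

0.47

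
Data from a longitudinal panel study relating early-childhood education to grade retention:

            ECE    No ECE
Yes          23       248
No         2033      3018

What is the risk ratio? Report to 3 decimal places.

Reading the table with exposure as columns: a = 23 (ECE, case), b = 2033 (ECE, non-case), c = 248 (No ECE, case), d = 3018.
Risk in exposed = 23/2056 = 0.01119; risk in unexposed = 248/3266 = 0.07593.
RR = 0.01119 / 0.07593 = 0.14732
The risk is 85% lower among the exposed than among the unexposed.

0.147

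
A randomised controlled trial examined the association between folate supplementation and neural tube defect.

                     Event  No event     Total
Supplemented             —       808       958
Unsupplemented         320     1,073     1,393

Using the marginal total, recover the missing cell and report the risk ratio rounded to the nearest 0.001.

0.682

The missing cell is in the exposed row: 958 − 808 = 150.
So a = 150, b = 808, c = 320, d = 1073.
RR = [a/(a+b)] / [c/(c+d)] = (150/958) / (320/1393) = 0.15658/0.22972 = 0.68160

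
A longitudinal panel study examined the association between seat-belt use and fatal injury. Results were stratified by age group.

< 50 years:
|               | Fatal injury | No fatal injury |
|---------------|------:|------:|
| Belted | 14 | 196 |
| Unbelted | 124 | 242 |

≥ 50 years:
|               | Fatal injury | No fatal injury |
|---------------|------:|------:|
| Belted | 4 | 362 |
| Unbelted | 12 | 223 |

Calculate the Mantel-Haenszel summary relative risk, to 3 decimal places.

RR_MH = Σ(aᵢ·n₀ᵢ/nᵢ) / Σ(cᵢ·n₁ᵢ/nᵢ), with n₁ᵢ = aᵢ+bᵢ (exposed), n₀ᵢ = cᵢ+dᵢ (unexposed), nᵢ = n₁ᵢ+n₀ᵢ.
Stratum 1 (< 50 years): n₁ = 210, n₀ = 366, n = 576; a·n₀/n = 14·366/576 = 8.8958; c·n₁/n = 124·210/576 = 45.2083
Stratum 2 (≥ 50 years): n₁ = 366, n₀ = 235, n = 601; a·n₀/n = 4·235/601 = 1.5641; c·n₁/n = 12·366/601 = 7.3078
RR_MH = (8.8958 + 1.5641) / (45.2083 + 7.3078) = 10.4599 / 52.5162 = 0.19917

0.199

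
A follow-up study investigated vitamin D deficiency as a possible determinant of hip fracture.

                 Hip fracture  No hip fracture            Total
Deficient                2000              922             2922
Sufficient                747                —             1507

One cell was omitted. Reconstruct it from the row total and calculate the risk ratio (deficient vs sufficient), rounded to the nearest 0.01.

1.38

The missing cell is in the unexposed row: 1507 − 747 = 760.
So a = 2000, b = 922, c = 747, d = 760.
RR = [a/(a+b)] / [c/(c+d)] = (2000/2922) / (747/1507) = 0.68446/0.49569 = 1.38084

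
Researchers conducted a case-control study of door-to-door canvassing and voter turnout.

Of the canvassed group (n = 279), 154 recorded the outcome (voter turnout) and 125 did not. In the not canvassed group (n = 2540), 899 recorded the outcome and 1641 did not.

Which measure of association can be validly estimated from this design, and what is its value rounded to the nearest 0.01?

2.25

From the description: a = 154, b = 125, c = 899, d = 1641.
This is a case-control study: participants were sampled on outcome status, so risks in the source population cannot be estimated directly — relative risk is not valid here. The odds ratio is the appropriate measure.
OR = (a·d)/(b·c) = (154 × 1641) / (125 × 899) = 252714 / 112375 = 2.24885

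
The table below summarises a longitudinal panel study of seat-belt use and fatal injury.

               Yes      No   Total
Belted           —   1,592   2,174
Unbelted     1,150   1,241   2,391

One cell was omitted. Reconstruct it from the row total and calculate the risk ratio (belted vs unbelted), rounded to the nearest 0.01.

The missing cell is in the exposed row: 2174 − 1592 = 582.
So a = 582, b = 1592, c = 1150, d = 1241.
RR = [a/(a+b)] / [c/(c+d)] = (582/2174) / (1150/2391) = 0.26771/0.48097 = 0.55660

0.56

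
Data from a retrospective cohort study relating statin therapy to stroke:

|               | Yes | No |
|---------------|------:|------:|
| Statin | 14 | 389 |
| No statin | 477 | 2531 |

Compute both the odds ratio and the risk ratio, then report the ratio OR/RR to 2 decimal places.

Cells: a = 14, b = 389, c = 477, d = 2531.
OR = (14·2531)/(389·477) = 35434/185553 = 0.19096
Risk in exposed = 14/403 = 0.03474; risk in unexposed = 477/3008 = 0.15858; RR = 0.21907
OR/RR = 0.19096 / 0.21907 = 0.87171
The outcome is not rare, so the OR lies further from 1 than the RR.

0.87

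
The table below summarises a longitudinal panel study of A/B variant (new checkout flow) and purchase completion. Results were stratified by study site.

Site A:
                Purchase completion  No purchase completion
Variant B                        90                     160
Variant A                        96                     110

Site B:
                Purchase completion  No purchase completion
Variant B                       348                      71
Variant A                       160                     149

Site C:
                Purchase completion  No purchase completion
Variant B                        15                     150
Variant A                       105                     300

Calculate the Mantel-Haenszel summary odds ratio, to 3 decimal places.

1.311

OR_MH = Σ(aᵢdᵢ/nᵢ) / Σ(bᵢcᵢ/nᵢ), where nᵢ is the stratum total.
Stratum 1 (Site A): n = 456; a·d/n = 90·110/456 = 21.7105; b·c/n = 160·96/456 = 33.6842
Stratum 2 (Site B): n = 728; a·d/n = 348·149/728 = 71.2253; b·c/n = 71·160/728 = 15.6044
Stratum 3 (Site C): n = 570; a·d/n = 15·300/570 = 7.8947; b·c/n = 150·105/570 = 27.6316
OR_MH = (21.7105 + 71.2253 + 7.8947) / (33.6842 + 15.6044 + 27.6316) = 100.8305 / 76.9202 = 1.31085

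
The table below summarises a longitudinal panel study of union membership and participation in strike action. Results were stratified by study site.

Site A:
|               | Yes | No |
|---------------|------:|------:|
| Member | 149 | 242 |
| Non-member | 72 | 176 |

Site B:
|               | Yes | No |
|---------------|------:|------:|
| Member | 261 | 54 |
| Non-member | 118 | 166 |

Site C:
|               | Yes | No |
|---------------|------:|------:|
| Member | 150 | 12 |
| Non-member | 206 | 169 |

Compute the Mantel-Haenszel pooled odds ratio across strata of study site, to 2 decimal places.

OR_MH = Σ(aᵢdᵢ/nᵢ) / Σ(bᵢcᵢ/nᵢ), where nᵢ is the stratum total.
Stratum 1 (Site A): n = 639; a·d/n = 149·176/639 = 41.0391; b·c/n = 242·72/639 = 27.2676
Stratum 2 (Site B): n = 599; a·d/n = 261·166/599 = 72.3306; b·c/n = 54·118/599 = 10.6377
Stratum 3 (Site C): n = 537; a·d/n = 150·169/537 = 47.2067; b·c/n = 12·206/537 = 4.6034
OR_MH = (41.0391 + 72.3306 + 47.2067) / (27.2676 + 10.6377 + 4.6034) = 160.5764 / 42.5087 = 3.77750

3.78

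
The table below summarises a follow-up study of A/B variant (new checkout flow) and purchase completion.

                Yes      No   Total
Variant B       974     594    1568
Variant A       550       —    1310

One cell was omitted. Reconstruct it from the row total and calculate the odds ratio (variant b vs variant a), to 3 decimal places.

2.266

The missing cell is in the unexposed row: 1310 − 550 = 760.
So a = 974, b = 594, c = 550, d = 760.
OR = (a·d)/(b·c) = (974 × 760) / (594 × 550) = 740240 / 326700 = 2.26581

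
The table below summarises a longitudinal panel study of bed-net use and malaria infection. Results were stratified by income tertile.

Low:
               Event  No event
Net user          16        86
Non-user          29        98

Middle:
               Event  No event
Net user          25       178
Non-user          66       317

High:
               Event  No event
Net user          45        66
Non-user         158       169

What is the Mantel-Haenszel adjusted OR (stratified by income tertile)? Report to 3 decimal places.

OR_MH = Σ(aᵢdᵢ/nᵢ) / Σ(bᵢcᵢ/nᵢ), where nᵢ is the stratum total.
Stratum 1 (Low): n = 229; a·d/n = 16·98/229 = 6.8472; b·c/n = 86·29/229 = 10.8908
Stratum 2 (Middle): n = 586; a·d/n = 25·317/586 = 13.5239; b·c/n = 178·66/586 = 20.0478
Stratum 3 (High): n = 438; a·d/n = 45·169/438 = 17.3630; b·c/n = 66·158/438 = 23.8082
OR_MH = (6.8472 + 13.5239 + 17.3630) / (10.8908 + 20.0478 + 23.8082) = 37.7341 / 54.7468 = 0.68925

0.689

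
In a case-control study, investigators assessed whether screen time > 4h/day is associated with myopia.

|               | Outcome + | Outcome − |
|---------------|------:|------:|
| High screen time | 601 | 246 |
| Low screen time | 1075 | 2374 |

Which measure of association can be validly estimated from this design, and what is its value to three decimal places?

Cells: a = 601, b = 246, c = 1075, d = 2374.
This is a case-control study: participants were sampled on outcome status, so risks in the source population cannot be estimated directly — relative risk is not valid here. The odds ratio is the appropriate measure.
OR = (a·d)/(b·c) = (601 × 2374) / (246 × 1075) = 1426774 / 264450 = 5.39525

5.395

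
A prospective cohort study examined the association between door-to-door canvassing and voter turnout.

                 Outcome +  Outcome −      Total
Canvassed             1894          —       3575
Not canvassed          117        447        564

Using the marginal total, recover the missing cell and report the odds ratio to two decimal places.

4.30

The missing cell is in the exposed row: 3575 − 1894 = 1681.
So a = 1894, b = 1681, c = 117, d = 447.
OR = (a·d)/(b·c) = (1894 × 447) / (1681 × 117) = 846618 / 196677 = 4.30461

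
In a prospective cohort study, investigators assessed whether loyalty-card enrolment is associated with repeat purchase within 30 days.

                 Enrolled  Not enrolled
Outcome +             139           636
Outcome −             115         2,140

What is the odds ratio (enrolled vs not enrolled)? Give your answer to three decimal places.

4.067

Reading the table with exposure as columns: a = 139 (Enrolled, case), b = 115 (Enrolled, non-case), c = 636 (Not enrolled, case), d = 2140.
OR = (a·d)/(b·c) = (139 × 2140) / (115 × 636) = 297460 / 73140 = 4.06699
The odds of repeat purchase within 30 days are about 4.07 times as high in the enrolled group.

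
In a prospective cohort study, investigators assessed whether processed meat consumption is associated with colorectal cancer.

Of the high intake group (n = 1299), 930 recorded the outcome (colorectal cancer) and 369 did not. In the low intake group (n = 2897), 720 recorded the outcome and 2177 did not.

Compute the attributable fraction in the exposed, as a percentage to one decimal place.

From the description: a = 930, b = 369, c = 720, d = 2177.
Risk in exposed = 930/1299 = 0.71594; risk in unexposed = 720/2897 = 0.24853.
RR = 0.71594/0.24853 = 2.88065
AR% = (RR − 1)/RR × 100 = (2.88065 − 1)/2.88065 × 100 = 65.2856%

65.3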